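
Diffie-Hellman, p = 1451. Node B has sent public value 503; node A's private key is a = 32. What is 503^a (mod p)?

781

Shared key K = 503^32 mod 1451.
503^1 ≡ 503 (mod 1451)
503^2 = (503^1)^2 ≡ 503^2 = 253009 ≡ 535 (mod 1451)
503^4 = (503^2)^2 ≡ 535^2 = 286225 ≡ 378 (mod 1451)
503^8 = (503^4)^2 ≡ 378^2 = 142884 ≡ 686 (mod 1451)
503^16 = (503^8)^2 ≡ 686^2 = 470596 ≡ 472 (mod 1451)
503^32 = (503^16)^2 ≡ 472^2 = 222784 ≡ 781 (mod 1451)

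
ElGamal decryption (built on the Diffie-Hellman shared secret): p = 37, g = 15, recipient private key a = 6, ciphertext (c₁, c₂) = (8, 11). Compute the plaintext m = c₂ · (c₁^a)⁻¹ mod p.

26

Shared mask s = c₁^a mod p = 8^6 mod 37.
8^1 ≡ 8 (mod 37)
8^2 = (8^1)^2 ≡ 8^2 = 64 ≡ 27 (mod 37)
8^4 = (8^2)^2 ≡ 27^2 = 729 ≡ 26 (mod 37)
8^6 = 8^4 · 8^2 ≡ 26 · 27 ≡ 36 (mod 37).
So s = 36; s⁻¹ ≡ 36 (mod 37).
m = c₂ · s⁻¹ mod 37 = 11 · 36 mod 37 = 26.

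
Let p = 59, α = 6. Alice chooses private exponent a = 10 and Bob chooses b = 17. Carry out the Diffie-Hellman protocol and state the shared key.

29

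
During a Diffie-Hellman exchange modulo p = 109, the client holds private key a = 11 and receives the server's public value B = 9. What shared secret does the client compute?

Shared key K = 9^11 mod 109.
9^1 ≡ 9 (mod 109)
9^2 = (9^1)^2 ≡ 9^2 = 81 ≡ 81 (mod 109)
9^4 = (9^2)^2 ≡ 81^2 = 6561 ≡ 21 (mod 109)
9^8 = (9^4)^2 ≡ 21^2 = 441 ≡ 5 (mod 109)
9^11 = 9^8 · 9^2 · 9^1 ≡ 5 · 81 · 9 ≡ 48 (mod 109).

48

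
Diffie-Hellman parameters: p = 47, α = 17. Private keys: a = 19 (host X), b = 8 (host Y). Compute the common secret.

Host Y sends B = α^b mod p = 17^8 mod 47.
17^1 ≡ 17 (mod 47)
17^2 = (17^1)^2 ≡ 17^2 = 289 ≡ 7 (mod 47)
17^4 = (17^2)^2 ≡ 7^2 = 49 ≡ 2 (mod 47)
17^8 = (17^4)^2 ≡ 2^2 = 4 ≡ 4 (mod 47)
So B = 4. Host X then computes K = B^a mod p = 4^19 mod 47.
4^1 ≡ 4 (mod 47)
4^2 = (4^1)^2 ≡ 4^2 = 16 ≡ 16 (mod 47)
4^4 = (4^2)^2 ≡ 16^2 = 256 ≡ 21 (mod 47)
4^8 = (4^4)^2 ≡ 21^2 = 441 ≡ 18 (mod 47)
4^16 = (4^8)^2 ≡ 18^2 = 324 ≡ 42 (mod 47)
4^19 = 4^16 · 4^2 · 4^1 ≡ 42 · 16 · 4 ≡ 9 (mod 47).

9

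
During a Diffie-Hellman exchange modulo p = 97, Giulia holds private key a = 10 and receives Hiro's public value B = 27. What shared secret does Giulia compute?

47

Shared key K = 27^10 mod 97.
27^1 ≡ 27 (mod 97)
27^2 = (27^1)^2 ≡ 27^2 = 729 ≡ 50 (mod 97)
27^4 = (27^2)^2 ≡ 50^2 = 2500 ≡ 75 (mod 97)
27^8 = (27^4)^2 ≡ 75^2 = 5625 ≡ 96 (mod 97)
27^10 = 27^8 · 27^2 ≡ 96 · 50 ≡ 47 (mod 97).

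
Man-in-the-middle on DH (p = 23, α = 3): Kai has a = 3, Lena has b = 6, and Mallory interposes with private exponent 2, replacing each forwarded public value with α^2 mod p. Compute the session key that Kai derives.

16

Kai receives Mallory's public value M = 3^2 mod 23 instead of the honest one.
3^1 ≡ 3 (mod 23)
3^2 = (3^1)^2 ≡ 3^2 = 9 ≡ 9 (mod 23)
So M = 9. Kai computes K = M^3 mod 23.
9^1 ≡ 9 (mod 23)
9^2 = (9^1)^2 ≡ 9^2 = 81 ≡ 12 (mod 23)
9^3 = 9^2 · 9^1 ≡ 12 · 9 ≡ 16 (mod 23).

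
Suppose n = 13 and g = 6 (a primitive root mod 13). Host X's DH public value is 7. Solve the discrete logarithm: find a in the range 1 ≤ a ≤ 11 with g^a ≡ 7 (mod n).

7

Try successive powers of 6 modulo 13:
6^1 ≡ 6
6^2 ≡ 10
6^3 ≡ 8
6^4 ≡ 9
6^5 ≡ 2
6^6 ≡ 12
6^7 ≡ 7
Found: a = 7.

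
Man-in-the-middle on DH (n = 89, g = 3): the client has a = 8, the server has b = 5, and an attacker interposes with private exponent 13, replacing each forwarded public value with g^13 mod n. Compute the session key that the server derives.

The server receives an attacker's public value M = 3^13 mod 89 instead of the honest one.
3^1 ≡ 3 (mod 89)
3^2 = (3^1)^2 ≡ 3^2 = 9 ≡ 9 (mod 89)
3^4 = (3^2)^2 ≡ 9^2 = 81 ≡ 81 (mod 89)
3^8 = (3^4)^2 ≡ 81^2 = 6561 ≡ 64 (mod 89)
3^13 = 3^8 · 3^4 · 3^1 ≡ 64 · 81 · 3 ≡ 66 (mod 89).
So M = 66. The server computes K = M^5 mod 89.
66^1 ≡ 66 (mod 89)
66^2 = (66^1)^2 ≡ 66^2 = 4356 ≡ 84 (mod 89)
66^4 = (66^2)^2 ≡ 84^2 = 7056 ≡ 25 (mod 89)
66^5 = 66^4 · 66^1 ≡ 25 · 66 ≡ 48 (mod 89).

48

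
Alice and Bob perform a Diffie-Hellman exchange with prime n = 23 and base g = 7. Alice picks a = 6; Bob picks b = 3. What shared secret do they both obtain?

18

Alice sends A = g^a mod n = 7^6 mod 23.
7^1 ≡ 7 (mod 23)
7^2 = (7^1)^2 ≡ 7^2 = 49 ≡ 3 (mod 23)
7^4 = (7^2)^2 ≡ 3^2 = 9 ≡ 9 (mod 23)
7^6 = 7^4 · 7^2 ≡ 9 · 3 ≡ 4 (mod 23).
So A = 4. Bob then computes K = A^b mod n = 4^3 mod 23.
4^1 ≡ 4 (mod 23)
4^2 = (4^1)^2 ≡ 4^2 = 16 ≡ 16 (mod 23)
4^3 = 4^2 · 4^1 ≡ 16 · 4 ≡ 18 (mod 23).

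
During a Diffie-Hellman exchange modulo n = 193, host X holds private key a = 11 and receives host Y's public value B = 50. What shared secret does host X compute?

Shared key K = 50^11 mod 193.
50^1 ≡ 50 (mod 193)
50^2 = (50^1)^2 ≡ 50^2 = 2500 ≡ 184 (mod 193)
50^4 = (50^2)^2 ≡ 184^2 = 33856 ≡ 81 (mod 193)
50^8 = (50^4)^2 ≡ 81^2 = 6561 ≡ 192 (mod 193)
50^11 = 50^8 · 50^2 · 50^1 ≡ 192 · 184 · 50 ≡ 64 (mod 193).

64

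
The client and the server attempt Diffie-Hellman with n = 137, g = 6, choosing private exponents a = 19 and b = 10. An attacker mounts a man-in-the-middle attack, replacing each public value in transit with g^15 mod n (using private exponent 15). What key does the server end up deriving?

107

The server receives an attacker's public value M = 6^15 mod 137 instead of the honest one.
6^1 ≡ 6 (mod 137)
6^2 = (6^1)^2 ≡ 6^2 = 36 ≡ 36 (mod 137)
6^4 = (6^2)^2 ≡ 36^2 = 1296 ≡ 63 (mod 137)
6^8 = (6^4)^2 ≡ 63^2 = 3969 ≡ 133 (mod 137)
6^15 = 6^8 · 6^4 · 6^2 · 6^1 ≡ 133 · 63 · 36 · 6 ≡ 94 (mod 137).
So M = 94. The server computes K = M^10 mod 137.
94^1 ≡ 94 (mod 137)
94^2 = (94^1)^2 ≡ 94^2 = 8836 ≡ 68 (mod 137)
94^4 = (94^2)^2 ≡ 68^2 = 4624 ≡ 103 (mod 137)
94^8 = (94^4)^2 ≡ 103^2 = 10609 ≡ 60 (mod 137)
94^10 = 94^8 · 94^2 ≡ 60 · 68 ≡ 107 (mod 137).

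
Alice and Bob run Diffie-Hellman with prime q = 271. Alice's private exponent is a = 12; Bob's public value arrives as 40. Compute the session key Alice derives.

166

Shared key K = 40^12 mod 271.
40^1 ≡ 40 (mod 271)
40^2 = (40^1)^2 ≡ 40^2 = 1600 ≡ 245 (mod 271)
40^4 = (40^2)^2 ≡ 245^2 = 60025 ≡ 134 (mod 271)
40^8 = (40^4)^2 ≡ 134^2 = 17956 ≡ 70 (mod 271)
40^12 = 40^8 · 40^4 ≡ 70 · 134 ≡ 166 (mod 271).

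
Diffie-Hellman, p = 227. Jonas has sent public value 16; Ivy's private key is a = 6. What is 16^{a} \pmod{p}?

Shared key K = 16^6 mod 227.
16^1 ≡ 16 (mod 227)
16^2 = (16^1)^2 ≡ 16^2 = 256 ≡ 29 (mod 227)
16^4 = (16^2)^2 ≡ 29^2 = 841 ≡ 160 (mod 227)
16^6 = 16^4 · 16^2 ≡ 160 · 29 ≡ 100 (mod 227).

100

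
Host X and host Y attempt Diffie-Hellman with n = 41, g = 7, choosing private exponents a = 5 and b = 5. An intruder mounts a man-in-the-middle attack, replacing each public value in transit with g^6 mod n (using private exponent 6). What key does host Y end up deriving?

32

Host Y receives an intruder's public value M = 7^6 mod 41 instead of the honest one.
7^1 ≡ 7 (mod 41)
7^2 = (7^1)^2 ≡ 7^2 = 49 ≡ 8 (mod 41)
7^4 = (7^2)^2 ≡ 8^2 = 64 ≡ 23 (mod 41)
7^6 = 7^4 · 7^2 ≡ 23 · 8 ≡ 20 (mod 41).
So M = 20. Host Y computes K = M^5 mod 41.
20^1 ≡ 20 (mod 41)
20^2 = (20^1)^2 ≡ 20^2 = 400 ≡ 31 (mod 41)
20^4 = (20^2)^2 ≡ 31^2 = 961 ≡ 18 (mod 41)
20^5 = 20^4 · 20^1 ≡ 18 · 20 ≡ 32 (mod 41).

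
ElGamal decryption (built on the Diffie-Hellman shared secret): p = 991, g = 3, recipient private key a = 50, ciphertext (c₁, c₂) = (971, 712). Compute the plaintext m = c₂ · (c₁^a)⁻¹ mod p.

779

Shared mask s = c₁^a mod p = 971^50 mod 991.
971^1 ≡ 971 (mod 991)
971^2 = (971^1)^2 ≡ 971^2 = 942841 ≡ 400 (mod 991)
971^4 = (971^2)^2 ≡ 400^2 = 160000 ≡ 449 (mod 991)
971^8 = (971^4)^2 ≡ 449^2 = 201601 ≡ 428 (mod 991)
971^16 = (971^8)^2 ≡ 428^2 = 183184 ≡ 840 (mod 991)
971^32 = (971^16)^2 ≡ 840^2 = 705600 ≡ 8 (mod 991)
971^50 = 971^32 · 971^16 · 971^2 ≡ 8 · 840 · 400 ≡ 408 (mod 991).
So s = 408; s⁻¹ ≡ 974 (mod 991).
m = c₂ · s⁻¹ mod 991 = 712 · 974 mod 991 = 779.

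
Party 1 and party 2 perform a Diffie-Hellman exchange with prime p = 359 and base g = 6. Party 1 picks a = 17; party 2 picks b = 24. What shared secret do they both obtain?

324

Party 1 sends A = g^a mod p = 6^17 mod 359.
6^1 ≡ 6 (mod 359)
6^2 = (6^1)^2 ≡ 6^2 = 36 ≡ 36 (mod 359)
6^4 = (6^2)^2 ≡ 36^2 = 1296 ≡ 219 (mod 359)
6^8 = (6^4)^2 ≡ 219^2 = 47961 ≡ 214 (mod 359)
6^16 = (6^8)^2 ≡ 214^2 = 45796 ≡ 203 (mod 359)
6^17 = 6^16 · 6^1 ≡ 203 · 6 ≡ 141 (mod 359).
So A = 141. Party 2 then computes K = A^b mod p = 141^24 mod 359.
141^1 ≡ 141 (mod 359)
141^2 = (141^1)^2 ≡ 141^2 = 19881 ≡ 136 (mod 359)
141^4 = (141^2)^2 ≡ 136^2 = 18496 ≡ 187 (mod 359)
141^8 = (141^4)^2 ≡ 187^2 = 34969 ≡ 146 (mod 359)
141^16 = (141^8)^2 ≡ 146^2 = 21316 ≡ 135 (mod 359)
141^24 = 141^16 · 141^8 ≡ 135 · 146 ≡ 324 (mod 359).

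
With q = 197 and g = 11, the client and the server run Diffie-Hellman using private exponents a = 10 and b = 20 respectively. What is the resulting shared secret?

63

The client sends A = g^a mod q = 11^10 mod 197.
11^1 ≡ 11 (mod 197)
11^2 = (11^1)^2 ≡ 11^2 = 121 ≡ 121 (mod 197)
11^4 = (11^2)^2 ≡ 121^2 = 14641 ≡ 63 (mod 197)
11^8 = (11^4)^2 ≡ 63^2 = 3969 ≡ 29 (mod 197)
11^10 = 11^8 · 11^2 ≡ 29 · 121 ≡ 160 (mod 197).
So A = 160. The server then computes K = A^b mod q = 160^20 mod 197.
160^1 ≡ 160 (mod 197)
160^2 = (160^1)^2 ≡ 160^2 = 25600 ≡ 187 (mod 197)
160^4 = (160^2)^2 ≡ 187^2 = 34969 ≡ 100 (mod 197)
160^8 = (160^4)^2 ≡ 100^2 = 10000 ≡ 150 (mod 197)
160^16 = (160^8)^2 ≡ 150^2 = 22500 ≡ 42 (mod 197)
160^20 = 160^16 · 160^4 ≡ 42 · 100 ≡ 63 (mod 197).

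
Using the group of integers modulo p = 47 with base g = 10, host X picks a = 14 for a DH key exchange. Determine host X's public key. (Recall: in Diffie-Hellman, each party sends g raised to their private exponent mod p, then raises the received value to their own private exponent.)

Public value = 10^14 mod 47.
10^1 ≡ 10 (mod 47)
10^2 = (10^1)^2 ≡ 10^2 = 100 ≡ 6 (mod 47)
10^4 = (10^2)^2 ≡ 6^2 = 36 ≡ 36 (mod 47)
10^8 = (10^4)^2 ≡ 36^2 = 1296 ≡ 27 (mod 47)
10^14 = 10^8 · 10^4 · 10^2 ≡ 27 · 36 · 6 ≡ 4 (mod 47).

4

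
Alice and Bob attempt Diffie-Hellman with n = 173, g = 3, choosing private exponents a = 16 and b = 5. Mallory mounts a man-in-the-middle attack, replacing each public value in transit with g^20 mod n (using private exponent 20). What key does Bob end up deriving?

Bob receives Mallory's public value M = 3^20 mod 173 instead of the honest one.
3^1 ≡ 3 (mod 173)
3^2 = (3^1)^2 ≡ 3^2 = 9 ≡ 9 (mod 173)
3^4 = (3^2)^2 ≡ 9^2 = 81 ≡ 81 (mod 173)
3^8 = (3^4)^2 ≡ 81^2 = 6561 ≡ 160 (mod 173)
3^16 = (3^8)^2 ≡ 160^2 = 25600 ≡ 169 (mod 173)
3^20 = 3^16 · 3^4 ≡ 169 · 81 ≡ 22 (mod 173).
So M = 22. Bob computes K = M^5 mod 173.
22^1 ≡ 22 (mod 173)
22^2 = (22^1)^2 ≡ 22^2 = 484 ≡ 138 (mod 173)
22^4 = (22^2)^2 ≡ 138^2 = 19044 ≡ 14 (mod 173)
22^5 = 22^4 · 22^1 ≡ 14 · 22 ≡ 135 (mod 173).

135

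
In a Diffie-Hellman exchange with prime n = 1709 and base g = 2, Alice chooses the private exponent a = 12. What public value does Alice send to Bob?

678

Public value = 2^{12} \pmod{1709}.
2^1 ≡ 2 (mod 1709)
2^2 = (2^1)^2 ≡ 2^2 = 4 ≡ 4 (mod 1709)
2^4 = (2^2)^2 ≡ 4^2 = 16 ≡ 16 (mod 1709)
2^8 = (2^4)^2 ≡ 16^2 = 256 ≡ 256 (mod 1709)
2^12 = 2^8 · 2^4 ≡ 256 · 16 ≡ 678 (mod 1709).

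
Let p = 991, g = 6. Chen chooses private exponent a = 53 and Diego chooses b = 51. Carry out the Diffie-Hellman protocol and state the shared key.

Chen sends A = g^a mod p = 6^53 mod 991.
6^1 ≡ 6 (mod 991)
6^2 = (6^1)^2 ≡ 6^2 = 36 ≡ 36 (mod 991)
6^4 = (6^2)^2 ≡ 36^2 = 1296 ≡ 305 (mod 991)
6^8 = (6^4)^2 ≡ 305^2 = 93025 ≡ 862 (mod 991)
6^16 = (6^8)^2 ≡ 862^2 = 743044 ≡ 785 (mod 991)
6^32 = (6^16)^2 ≡ 785^2 = 616225 ≡ 814 (mod 991)
6^53 = 6^32 · 6^16 · 6^4 · 6^1 ≡ 814 · 785 · 305 · 6 ≡ 439 (mod 991).
So A = 439. Diego then computes K = A^b mod p = 439^51 mod 991.
439^1 ≡ 439 (mod 991)
439^2 = (439^1)^2 ≡ 439^2 = 192721 ≡ 467 (mod 991)
439^4 = (439^2)^2 ≡ 467^2 = 218089 ≡ 69 (mod 991)
439^8 = (439^4)^2 ≡ 69^2 = 4761 ≡ 797 (mod 991)
439^16 = (439^8)^2 ≡ 797^2 = 635209 ≡ 969 (mod 991)
439^32 = (439^16)^2 ≡ 969^2 = 938961 ≡ 484 (mod 991)
439^51 = 439^32 · 439^16 · 439^2 · 439^1 ≡ 484 · 969 · 467 · 439 ≡ 340 (mod 991).

340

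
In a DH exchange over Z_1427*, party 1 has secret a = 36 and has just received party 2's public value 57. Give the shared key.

1042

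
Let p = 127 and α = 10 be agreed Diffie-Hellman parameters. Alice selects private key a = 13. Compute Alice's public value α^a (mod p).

40

Public value = 10^13 (mod 127).
10^1 ≡ 10 (mod 127)
10^2 = (10^1)^2 ≡ 10^2 = 100 ≡ 100 (mod 127)
10^4 = (10^2)^2 ≡ 100^2 = 10000 ≡ 94 (mod 127)
10^8 = (10^4)^2 ≡ 94^2 = 8836 ≡ 73 (mod 127)
10^13 = 10^8 · 10^4 · 10^1 ≡ 73 · 94 · 10 ≡ 40 (mod 127).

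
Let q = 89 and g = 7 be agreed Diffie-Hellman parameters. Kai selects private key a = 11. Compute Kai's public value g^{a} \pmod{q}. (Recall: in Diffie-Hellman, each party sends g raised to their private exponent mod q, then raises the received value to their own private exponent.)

37

Public value = 7^{11} \pmod{89}.
7^1 ≡ 7 (mod 89)
7^2 = (7^1)^2 ≡ 7^2 = 49 ≡ 49 (mod 89)
7^4 = (7^2)^2 ≡ 49^2 = 2401 ≡ 87 (mod 89)
7^8 = (7^4)^2 ≡ 87^2 = 7569 ≡ 4 (mod 89)
7^11 = 7^8 · 7^2 · 7^1 ≡ 4 · 49 · 7 ≡ 37 (mod 89).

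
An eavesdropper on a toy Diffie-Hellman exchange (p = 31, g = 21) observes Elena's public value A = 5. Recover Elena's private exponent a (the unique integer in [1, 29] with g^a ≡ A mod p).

Try successive powers of 21 modulo 31:
21^1 ≡ 21
21^2 ≡ 7
21^3 ≡ 23
21^4 ≡ 18
21^5 ≡ 6
21^6 ≡ 2
21^7 ≡ 11
21^8 ≡ 14
21^9 ≡ 15
21^10 ≡ 5
Found: a = 10.

10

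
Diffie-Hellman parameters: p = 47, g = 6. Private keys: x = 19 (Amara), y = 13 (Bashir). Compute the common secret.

25

Amara sends A = g^x mod p = 6^19 mod 47.
6^1 ≡ 6 (mod 47)
6^2 = (6^1)^2 ≡ 6^2 = 36 ≡ 36 (mod 47)
6^4 = (6^2)^2 ≡ 36^2 = 1296 ≡ 27 (mod 47)
6^8 = (6^4)^2 ≡ 27^2 = 729 ≡ 24 (mod 47)
6^16 = (6^8)^2 ≡ 24^2 = 576 ≡ 12 (mod 47)
6^19 = 6^16 · 6^2 · 6^1 ≡ 12 · 36 · 6 ≡ 7 (mod 47).
So A = 7. Bashir then computes K = A^y mod p = 7^13 mod 47.
7^1 ≡ 7 (mod 47)
7^2 = (7^1)^2 ≡ 7^2 = 49 ≡ 2 (mod 47)
7^4 = (7^2)^2 ≡ 2^2 = 4 ≡ 4 (mod 47)
7^8 = (7^4)^2 ≡ 4^2 = 16 ≡ 16 (mod 47)
7^13 = 7^8 · 7^4 · 7^1 ≡ 16 · 4 · 7 ≡ 25 (mod 47).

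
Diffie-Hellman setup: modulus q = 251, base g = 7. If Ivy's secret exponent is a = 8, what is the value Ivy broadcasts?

84

Public value = 7^8 (mod 251).
7^1 ≡ 7 (mod 251)
7^2 = (7^1)^2 ≡ 7^2 = 49 ≡ 49 (mod 251)
7^4 = (7^2)^2 ≡ 49^2 = 2401 ≡ 142 (mod 251)
7^8 = (7^4)^2 ≡ 142^2 = 20164 ≡ 84 (mod 251)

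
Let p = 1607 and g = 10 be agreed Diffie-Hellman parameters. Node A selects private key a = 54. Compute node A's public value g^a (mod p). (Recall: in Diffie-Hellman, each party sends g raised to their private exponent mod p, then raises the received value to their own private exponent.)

Public value = 10^54 (mod 1607).
10^1 ≡ 10 (mod 1607)
10^2 = (10^1)^2 ≡ 10^2 = 100 ≡ 100 (mod 1607)
10^4 = (10^2)^2 ≡ 100^2 = 10000 ≡ 358 (mod 1607)
10^8 = (10^4)^2 ≡ 358^2 = 128164 ≡ 1211 (mod 1607)
10^16 = (10^8)^2 ≡ 1211^2 = 1466521 ≡ 937 (mod 1607)
10^32 = (10^16)^2 ≡ 937^2 = 877969 ≡ 547 (mod 1607)
10^54 = 10^32 · 10^16 · 10^4 · 10^2 ≡ 547 · 937 · 358 · 100 ≡ 1465 (mod 1607).

1465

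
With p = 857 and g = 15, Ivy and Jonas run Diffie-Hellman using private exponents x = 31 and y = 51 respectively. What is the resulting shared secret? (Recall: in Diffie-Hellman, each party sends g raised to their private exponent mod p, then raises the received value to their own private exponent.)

797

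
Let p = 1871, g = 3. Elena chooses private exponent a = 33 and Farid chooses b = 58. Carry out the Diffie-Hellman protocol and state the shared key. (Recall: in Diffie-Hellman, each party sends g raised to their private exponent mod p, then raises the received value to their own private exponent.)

Farid sends B = g^b mod p = 3^58 mod 1871.
3^1 ≡ 3 (mod 1871)
3^2 = (3^1)^2 ≡ 3^2 = 9 ≡ 9 (mod 1871)
3^4 = (3^2)^2 ≡ 9^2 = 81 ≡ 81 (mod 1871)
3^8 = (3^4)^2 ≡ 81^2 = 6561 ≡ 948 (mod 1871)
3^16 = (3^8)^2 ≡ 948^2 = 898704 ≡ 624 (mod 1871)
3^32 = (3^16)^2 ≡ 624^2 = 389376 ≡ 208 (mod 1871)
3^58 = 3^32 · 3^16 · 3^8 · 3^2 ≡ 208 · 624 · 948 · 9 ≡ 316 (mod 1871).
So B = 316. Elena then computes K = B^a mod p = 316^33 mod 1871.
316^1 ≡ 316 (mod 1871)
316^2 = (316^1)^2 ≡ 316^2 = 99856 ≡ 693 (mod 1871)
316^4 = (316^2)^2 ≡ 693^2 = 480249 ≡ 1273 (mod 1871)
316^8 = (316^4)^2 ≡ 1273^2 = 1620529 ≡ 243 (mod 1871)
316^16 = (316^8)^2 ≡ 243^2 = 59049 ≡ 1048 (mod 1871)
316^32 = (316^16)^2 ≡ 1048^2 = 1098304 ≡ 27 (mod 1871)
316^33 = 316^32 · 316^1 ≡ 27 · 316 ≡ 1048 (mod 1871).

1048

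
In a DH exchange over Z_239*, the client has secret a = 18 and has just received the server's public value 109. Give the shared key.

Shared key K = 109^18 mod 239.
109^1 ≡ 109 (mod 239)
109^2 = (109^1)^2 ≡ 109^2 = 11881 ≡ 170 (mod 239)
109^4 = (109^2)^2 ≡ 170^2 = 28900 ≡ 220 (mod 239)
109^8 = (109^4)^2 ≡ 220^2 = 48400 ≡ 122 (mod 239)
109^16 = (109^8)^2 ≡ 122^2 = 14884 ≡ 66 (mod 239)
109^18 = 109^16 · 109^2 ≡ 66 · 170 ≡ 226 (mod 239).

226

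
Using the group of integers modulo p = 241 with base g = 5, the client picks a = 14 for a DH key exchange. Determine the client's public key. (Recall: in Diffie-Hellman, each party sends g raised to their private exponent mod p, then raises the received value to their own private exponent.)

235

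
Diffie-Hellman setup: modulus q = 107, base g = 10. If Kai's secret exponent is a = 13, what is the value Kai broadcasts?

Public value = 10^13 mod 107.
10^1 ≡ 10 (mod 107)
10^2 = (10^1)^2 ≡ 10^2 = 100 ≡ 100 (mod 107)
10^4 = (10^2)^2 ≡ 100^2 = 10000 ≡ 49 (mod 107)
10^8 = (10^4)^2 ≡ 49^2 = 2401 ≡ 47 (mod 107)
10^13 = 10^8 · 10^4 · 10^1 ≡ 47 · 49 · 10 ≡ 25 (mod 107).

25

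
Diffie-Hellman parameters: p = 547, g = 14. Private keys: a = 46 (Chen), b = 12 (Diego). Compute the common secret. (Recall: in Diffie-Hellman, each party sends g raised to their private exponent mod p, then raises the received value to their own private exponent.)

Diego sends B = g^b mod p = 14^12 mod 547.
14^1 ≡ 14 (mod 547)
14^2 = (14^1)^2 ≡ 14^2 = 196 ≡ 196 (mod 547)
14^4 = (14^2)^2 ≡ 196^2 = 38416 ≡ 126 (mod 547)
14^8 = (14^4)^2 ≡ 126^2 = 15876 ≡ 13 (mod 547)
14^12 = 14^8 · 14^4 ≡ 13 · 126 ≡ 544 (mod 547).
So B = 544. Chen then computes K = B^a mod p = 544^46 mod 547.
544^1 ≡ 544 (mod 547)
544^2 = (544^1)^2 ≡ 544^2 = 295936 ≡ 9 (mod 547)
544^4 = (544^2)^2 ≡ 9^2 = 81 ≡ 81 (mod 547)
544^8 = (544^4)^2 ≡ 81^2 = 6561 ≡ 544 (mod 547)
544^16 = (544^8)^2 ≡ 544^2 = 295936 ≡ 9 (mod 547)
544^32 = (544^16)^2 ≡ 9^2 = 81 ≡ 81 (mod 547)
544^46 = 544^32 · 544^8 · 544^4 · 544^2 ≡ 81 · 544 · 81 · 9 ≡ 81 (mod 547).

81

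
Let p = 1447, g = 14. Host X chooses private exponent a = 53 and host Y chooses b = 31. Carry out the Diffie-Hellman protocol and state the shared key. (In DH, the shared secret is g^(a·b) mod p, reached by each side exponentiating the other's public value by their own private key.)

Host X sends A = g^a mod p = 14^53 mod 1447.
14^1 ≡ 14 (mod 1447)
14^2 = (14^1)^2 ≡ 14^2 = 196 ≡ 196 (mod 1447)
14^4 = (14^2)^2 ≡ 196^2 = 38416 ≡ 794 (mod 1447)
14^8 = (14^4)^2 ≡ 794^2 = 630436 ≡ 991 (mod 1447)
14^16 = (14^8)^2 ≡ 991^2 = 982081 ≡ 1015 (mod 1447)
14^32 = (14^16)^2 ≡ 1015^2 = 1030225 ≡ 1408 (mod 1447)
14^53 = 14^32 · 14^16 · 14^4 · 14^1 ≡ 1408 · 1015 · 794 · 14 ≡ 52 (mod 1447).
So A = 52. Host Y then computes K = A^b mod p = 52^31 mod 1447.
52^1 ≡ 52 (mod 1447)
52^2 = (52^1)^2 ≡ 52^2 = 2704 ≡ 1257 (mod 1447)
52^4 = (52^2)^2 ≡ 1257^2 = 1580049 ≡ 1372 (mod 1447)
52^8 = (52^4)^2 ≡ 1372^2 = 1882384 ≡ 1284 (mod 1447)
52^16 = (52^8)^2 ≡ 1284^2 = 1648656 ≡ 523 (mod 1447)
52^31 = 52^16 · 52^8 · 52^4 · 52^2 · 52^1 ≡ 523 · 1284 · 1372 · 1257 · 52 ≡ 947 (mod 1447).

947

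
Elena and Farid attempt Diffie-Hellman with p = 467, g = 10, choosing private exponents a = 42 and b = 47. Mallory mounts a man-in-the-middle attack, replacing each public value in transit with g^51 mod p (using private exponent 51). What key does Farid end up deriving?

157

Farid receives Mallory's public value M = 10^51 mod 467 instead of the honest one.
10^1 ≡ 10 (mod 467)
10^2 = (10^1)^2 ≡ 10^2 = 100 ≡ 100 (mod 467)
10^4 = (10^2)^2 ≡ 100^2 = 10000 ≡ 193 (mod 467)
10^8 = (10^4)^2 ≡ 193^2 = 37249 ≡ 356 (mod 467)
10^16 = (10^8)^2 ≡ 356^2 = 126736 ≡ 179 (mod 467)
10^32 = (10^16)^2 ≡ 179^2 = 32041 ≡ 285 (mod 467)
10^51 = 10^32 · 10^16 · 10^2 · 10^1 ≡ 285 · 179 · 100 · 10 ≡ 387 (mod 467).
So M = 387. Farid computes K = M^47 mod 467.
387^1 ≡ 387 (mod 467)
387^2 = (387^1)^2 ≡ 387^2 = 149769 ≡ 329 (mod 467)
387^4 = (387^2)^2 ≡ 329^2 = 108241 ≡ 364 (mod 467)
387^8 = (387^4)^2 ≡ 364^2 = 132496 ≡ 335 (mod 467)
387^16 = (387^8)^2 ≡ 335^2 = 112225 ≡ 145 (mod 467)
387^32 = (387^16)^2 ≡ 145^2 = 21025 ≡ 10 (mod 467)
387^47 = 387^32 · 387^8 · 387^4 · 387^2 · 387^1 ≡ 10 · 335 · 364 · 329 · 387 ≡ 157 (mod 467).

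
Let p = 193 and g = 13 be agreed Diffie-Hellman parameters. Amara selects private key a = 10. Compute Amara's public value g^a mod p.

Public value = 13^10 mod 193.
13^1 ≡ 13 (mod 193)
13^2 = (13^1)^2 ≡ 13^2 = 169 ≡ 169 (mod 193)
13^4 = (13^2)^2 ≡ 169^2 = 28561 ≡ 190 (mod 193)
13^8 = (13^4)^2 ≡ 190^2 = 36100 ≡ 9 (mod 193)
13^10 = 13^8 · 13^2 ≡ 9 · 169 ≡ 170 (mod 193).

170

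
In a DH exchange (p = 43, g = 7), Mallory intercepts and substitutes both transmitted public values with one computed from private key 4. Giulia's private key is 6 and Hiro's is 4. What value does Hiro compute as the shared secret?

Hiro receives Mallory's public value M = 7^4 mod 43 instead of the honest one.
7^1 ≡ 7 (mod 43)
7^2 = (7^1)^2 ≡ 7^2 = 49 ≡ 6 (mod 43)
7^4 = (7^2)^2 ≡ 6^2 = 36 ≡ 36 (mod 43)
So M = 36. Hiro computes K = M^4 mod 43.
36^1 ≡ 36 (mod 43)
36^2 = (36^1)^2 ≡ 36^2 = 1296 ≡ 6 (mod 43)
36^4 = (36^2)^2 ≡ 6^2 = 36 ≡ 36 (mod 43)

36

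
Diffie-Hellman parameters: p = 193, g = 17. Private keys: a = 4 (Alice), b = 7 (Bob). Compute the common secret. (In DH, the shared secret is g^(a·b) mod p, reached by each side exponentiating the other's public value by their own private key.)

147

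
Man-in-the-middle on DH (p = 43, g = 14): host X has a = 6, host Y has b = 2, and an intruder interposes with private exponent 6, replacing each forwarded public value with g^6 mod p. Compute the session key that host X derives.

41

Host X receives an intruder's public value M = 14^6 mod 43 instead of the honest one.
14^1 ≡ 14 (mod 43)
14^2 = (14^1)^2 ≡ 14^2 = 196 ≡ 24 (mod 43)
14^4 = (14^2)^2 ≡ 24^2 = 576 ≡ 17 (mod 43)
14^6 = 14^4 · 14^2 ≡ 17 · 24 ≡ 21 (mod 43).
So M = 21. Host X computes K = M^6 mod 43.
21^1 ≡ 21 (mod 43)
21^2 = (21^1)^2 ≡ 21^2 = 441 ≡ 11 (mod 43)
21^4 = (21^2)^2 ≡ 11^2 = 121 ≡ 35 (mod 43)
21^6 = 21^4 · 21^2 ≡ 35 · 11 ≡ 41 (mod 43).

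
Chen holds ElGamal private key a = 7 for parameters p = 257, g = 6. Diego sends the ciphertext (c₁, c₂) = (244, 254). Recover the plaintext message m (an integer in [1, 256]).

179

Shared mask s = c₁^a mod p = 244^7 mod 257.
244^1 ≡ 244 (mod 257)
244^2 = (244^1)^2 ≡ 244^2 = 59536 ≡ 169 (mod 257)
244^4 = (244^2)^2 ≡ 169^2 = 28561 ≡ 34 (mod 257)
244^7 = 244^4 · 244^2 · 244^1 ≡ 34 · 169 · 244 ≡ 89 (mod 257).
So s = 89; s⁻¹ ≡ 26 (mod 257).
m = c₂ · s⁻¹ mod 257 = 254 · 26 mod 257 = 179.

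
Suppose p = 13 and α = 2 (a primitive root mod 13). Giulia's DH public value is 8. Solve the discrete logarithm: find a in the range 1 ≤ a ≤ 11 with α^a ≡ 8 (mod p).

Try successive powers of 2 modulo 13:
2^1 ≡ 2
2^2 ≡ 4
2^3 ≡ 8
Found: a = 3.

3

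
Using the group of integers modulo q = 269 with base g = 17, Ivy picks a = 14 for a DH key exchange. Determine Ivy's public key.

Public value = 17^14 mod 269.
17^1 ≡ 17 (mod 269)
17^2 = (17^1)^2 ≡ 17^2 = 289 ≡ 20 (mod 269)
17^4 = (17^2)^2 ≡ 20^2 = 400 ≡ 131 (mod 269)
17^8 = (17^4)^2 ≡ 131^2 = 17161 ≡ 214 (mod 269)
17^14 = 17^8 · 17^4 · 17^2 ≡ 214 · 131 · 20 ≡ 84 (mod 269).

84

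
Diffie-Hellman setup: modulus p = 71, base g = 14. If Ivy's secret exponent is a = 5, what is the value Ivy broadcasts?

Public value = 14^{5} \pmod{71}.
14^1 ≡ 14 (mod 71)
14^2 = (14^1)^2 ≡ 14^2 = 196 ≡ 54 (mod 71)
14^4 = (14^2)^2 ≡ 54^2 = 2916 ≡ 5 (mod 71)
14^5 = 14^4 · 14^1 ≡ 5 · 14 ≡ 70 (mod 71).

70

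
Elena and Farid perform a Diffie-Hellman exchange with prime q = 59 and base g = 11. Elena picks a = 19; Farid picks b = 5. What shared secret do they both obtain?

37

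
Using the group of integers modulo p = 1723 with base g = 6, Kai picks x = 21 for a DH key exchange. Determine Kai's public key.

Public value = 6^21 (mod 1723).
6^1 ≡ 6 (mod 1723)
6^2 = (6^1)^2 ≡ 6^2 = 36 ≡ 36 (mod 1723)
6^4 = (6^2)^2 ≡ 36^2 = 1296 ≡ 1296 (mod 1723)
6^8 = (6^4)^2 ≡ 1296^2 = 1679616 ≡ 1414 (mod 1723)
6^16 = (6^8)^2 ≡ 1414^2 = 1999396 ≡ 716 (mod 1723)
6^21 = 6^16 · 6^4 · 6^1 ≡ 716 · 1296 · 6 ≡ 603 (mod 1723).

603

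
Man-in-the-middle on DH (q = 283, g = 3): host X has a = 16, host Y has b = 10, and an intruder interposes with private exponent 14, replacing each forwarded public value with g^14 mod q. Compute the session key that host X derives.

176

Host X receives an intruder's public value M = 3^14 mod 283 instead of the honest one.
3^1 ≡ 3 (mod 283)
3^2 = (3^1)^2 ≡ 3^2 = 9 ≡ 9 (mod 283)
3^4 = (3^2)^2 ≡ 9^2 = 81 ≡ 81 (mod 283)
3^8 = (3^4)^2 ≡ 81^2 = 6561 ≡ 52 (mod 283)
3^14 = 3^8 · 3^4 · 3^2 ≡ 52 · 81 · 9 ≡ 269 (mod 283).
So M = 269. Host X computes K = M^16 mod 283.
269^1 ≡ 269 (mod 283)
269^2 = (269^1)^2 ≡ 269^2 = 72361 ≡ 196 (mod 283)
269^4 = (269^2)^2 ≡ 196^2 = 38416 ≡ 211 (mod 283)
269^8 = (269^4)^2 ≡ 211^2 = 44521 ≡ 90 (mod 283)
269^16 = (269^8)^2 ≡ 90^2 = 8100 ≡ 176 (mod 283)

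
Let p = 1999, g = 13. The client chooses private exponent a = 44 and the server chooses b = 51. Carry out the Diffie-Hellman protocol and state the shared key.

The client sends A = g^a mod p = 13^44 mod 1999.
13^1 ≡ 13 (mod 1999)
13^2 = (13^1)^2 ≡ 13^2 = 169 ≡ 169 (mod 1999)
13^4 = (13^2)^2 ≡ 169^2 = 28561 ≡ 575 (mod 1999)
13^8 = (13^4)^2 ≡ 575^2 = 330625 ≡ 790 (mod 1999)
13^16 = (13^8)^2 ≡ 790^2 = 624100 ≡ 412 (mod 1999)
13^32 = (13^16)^2 ≡ 412^2 = 169744 ≡ 1828 (mod 1999)
13^44 = 13^32 · 13^8 · 13^4 ≡ 1828 · 790 · 575 ≡ 392 (mod 1999).
So A = 392. The server then computes K = A^b mod p = 392^51 mod 1999.
392^1 ≡ 392 (mod 1999)
392^2 = (392^1)^2 ≡ 392^2 = 153664 ≡ 1740 (mod 1999)
392^4 = (392^2)^2 ≡ 1740^2 = 3027600 ≡ 1114 (mod 1999)
392^8 = (392^4)^2 ≡ 1114^2 = 1240996 ≡ 1616 (mod 1999)
392^16 = (392^8)^2 ≡ 1616^2 = 2611456 ≡ 762 (mod 1999)
392^32 = (392^16)^2 ≡ 762^2 = 580644 ≡ 934 (mod 1999)
392^51 = 392^32 · 392^16 · 392^2 · 392^1 ≡ 934 · 762 · 1740 · 392 ≡ 957 (mod 1999).

957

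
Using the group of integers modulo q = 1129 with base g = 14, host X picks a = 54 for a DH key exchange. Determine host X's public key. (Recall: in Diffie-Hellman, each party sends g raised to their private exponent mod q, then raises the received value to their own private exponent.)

Public value = 14^54 mod 1129.
14^1 ≡ 14 (mod 1129)
14^2 = (14^1)^2 ≡ 14^2 = 196 ≡ 196 (mod 1129)
14^4 = (14^2)^2 ≡ 196^2 = 38416 ≡ 30 (mod 1129)
14^8 = (14^4)^2 ≡ 30^2 = 900 ≡ 900 (mod 1129)
14^16 = (14^8)^2 ≡ 900^2 = 810000 ≡ 507 (mod 1129)
14^32 = (14^16)^2 ≡ 507^2 = 257049 ≡ 766 (mod 1129)
14^54 = 14^32 · 14^16 · 14^4 · 14^2 ≡ 766 · 507 · 30 · 196 ≡ 97 (mod 1129).

97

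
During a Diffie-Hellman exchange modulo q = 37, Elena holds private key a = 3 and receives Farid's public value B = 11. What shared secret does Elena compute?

Shared key K = 11^3 mod 37.
11^1 ≡ 11 (mod 37)
11^2 = (11^1)^2 ≡ 11^2 = 121 ≡ 10 (mod 37)
11^3 = 11^2 · 11^1 ≡ 10 · 11 ≡ 36 (mod 37).

36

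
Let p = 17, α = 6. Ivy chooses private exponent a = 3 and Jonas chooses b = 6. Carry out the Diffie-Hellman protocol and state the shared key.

2

Jonas sends B = α^b mod p = 6^6 mod 17.
6^1 ≡ 6 (mod 17)
6^2 = (6^1)^2 ≡ 6^2 = 36 ≡ 2 (mod 17)
6^4 = (6^2)^2 ≡ 2^2 = 4 ≡ 4 (mod 17)
6^6 = 6^4 · 6^2 ≡ 4 · 2 ≡ 8 (mod 17).
So B = 8. Ivy then computes K = B^a mod p = 8^3 mod 17.
8^1 ≡ 8 (mod 17)
8^2 = (8^1)^2 ≡ 8^2 = 64 ≡ 13 (mod 17)
8^3 = 8^2 · 8^1 ≡ 13 · 8 ≡ 2 (mod 17).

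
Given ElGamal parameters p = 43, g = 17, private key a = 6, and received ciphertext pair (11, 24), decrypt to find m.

Shared mask s = c₁^a mod p = 11^6 mod 43.
11^1 ≡ 11 (mod 43)
11^2 = (11^1)^2 ≡ 11^2 = 121 ≡ 35 (mod 43)
11^4 = (11^2)^2 ≡ 35^2 = 1225 ≡ 21 (mod 43)
11^6 = 11^4 · 11^2 ≡ 21 · 35 ≡ 4 (mod 43).
So s = 4; s⁻¹ ≡ 11 (mod 43).
m = c₂ · s⁻¹ mod 43 = 24 · 11 mod 43 = 6.

6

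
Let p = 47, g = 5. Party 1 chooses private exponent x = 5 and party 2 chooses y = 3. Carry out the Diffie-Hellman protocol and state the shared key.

Party 2 sends B = g^y mod p = 5^3 mod 47.
5^1 ≡ 5 (mod 47)
5^2 = (5^1)^2 ≡ 5^2 = 25 ≡ 25 (mod 47)
5^3 = 5^2 · 5^1 ≡ 25 · 5 ≡ 31 (mod 47).
So B = 31. Party 1 then computes K = B^x mod p = 31^5 mod 47.
31^1 ≡ 31 (mod 47)
31^2 = (31^1)^2 ≡ 31^2 = 961 ≡ 21 (mod 47)
31^4 = (31^2)^2 ≡ 21^2 = 441 ≡ 18 (mod 47)
31^5 = 31^4 · 31^1 ≡ 18 · 31 ≡ 41 (mod 47).

41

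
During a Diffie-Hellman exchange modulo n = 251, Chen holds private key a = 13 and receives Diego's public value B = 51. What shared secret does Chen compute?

Shared key K = 51^13 mod 251.
51^1 ≡ 51 (mod 251)
51^2 = (51^1)^2 ≡ 51^2 = 2601 ≡ 91 (mod 251)
51^4 = (51^2)^2 ≡ 91^2 = 8281 ≡ 249 (mod 251)
51^8 = (51^4)^2 ≡ 249^2 = 62001 ≡ 4 (mod 251)
51^13 = 51^8 · 51^4 · 51^1 ≡ 4 · 249 · 51 ≡ 94 (mod 251).

94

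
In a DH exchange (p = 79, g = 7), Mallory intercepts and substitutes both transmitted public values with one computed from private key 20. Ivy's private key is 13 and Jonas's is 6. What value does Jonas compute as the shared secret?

52

Jonas receives Mallory's public value M = 7^20 mod 79 instead of the honest one.
7^1 ≡ 7 (mod 79)
7^2 = (7^1)^2 ≡ 7^2 = 49 ≡ 49 (mod 79)
7^4 = (7^2)^2 ≡ 49^2 = 2401 ≡ 31 (mod 79)
7^8 = (7^4)^2 ≡ 31^2 = 961 ≡ 13 (mod 79)
7^16 = (7^8)^2 ≡ 13^2 = 169 ≡ 11 (mod 79)
7^20 = 7^16 · 7^4 ≡ 11 · 31 ≡ 25 (mod 79).
So M = 25. Jonas computes K = M^6 mod 79.
25^1 ≡ 25 (mod 79)
25^2 = (25^1)^2 ≡ 25^2 = 625 ≡ 72 (mod 79)
25^4 = (25^2)^2 ≡ 72^2 = 5184 ≡ 49 (mod 79)
25^6 = 25^4 · 25^2 ≡ 49 · 72 ≡ 52 (mod 79).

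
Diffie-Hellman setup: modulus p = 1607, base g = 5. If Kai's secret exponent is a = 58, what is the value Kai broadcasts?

Public value = 5^58 mod 1607.
5^1 ≡ 5 (mod 1607)
5^2 = (5^1)^2 ≡ 5^2 = 25 ≡ 25 (mod 1607)
5^4 = (5^2)^2 ≡ 25^2 = 625 ≡ 625 (mod 1607)
5^8 = (5^4)^2 ≡ 625^2 = 390625 ≡ 124 (mod 1607)
5^16 = (5^8)^2 ≡ 124^2 = 15376 ≡ 913 (mod 1607)
5^32 = (5^16)^2 ≡ 913^2 = 833569 ≡ 1143 (mod 1607)
5^58 = 5^32 · 5^16 · 5^8 · 5^2 ≡ 1143 · 913 · 124 · 25 ≡ 484 (mod 1607).

484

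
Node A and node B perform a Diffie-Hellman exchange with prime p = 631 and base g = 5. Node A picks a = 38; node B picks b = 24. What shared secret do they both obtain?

25

Node B sends B = g^b mod p = 5^24 mod 631.
5^1 ≡ 5 (mod 631)
5^2 = (5^1)^2 ≡ 5^2 = 25 ≡ 25 (mod 631)
5^4 = (5^2)^2 ≡ 25^2 = 625 ≡ 625 (mod 631)
5^8 = (5^4)^2 ≡ 625^2 = 390625 ≡ 36 (mod 631)
5^16 = (5^8)^2 ≡ 36^2 = 1296 ≡ 34 (mod 631)
5^24 = 5^16 · 5^8 ≡ 34 · 36 ≡ 593 (mod 631).
So B = 593. Node A then computes K = B^a mod p = 593^38 mod 631.
593^1 ≡ 593 (mod 631)
593^2 = (593^1)^2 ≡ 593^2 = 351649 ≡ 182 (mod 631)
593^4 = (593^2)^2 ≡ 182^2 = 33124 ≡ 312 (mod 631)
593^8 = (593^4)^2 ≡ 312^2 = 97344 ≡ 170 (mod 631)
593^16 = (593^8)^2 ≡ 170^2 = 28900 ≡ 505 (mod 631)
593^32 = (593^16)^2 ≡ 505^2 = 255025 ≡ 101 (mod 631)
593^38 = 593^32 · 593^4 · 593^2 ≡ 101 · 312 · 182 ≡ 25 (mod 631).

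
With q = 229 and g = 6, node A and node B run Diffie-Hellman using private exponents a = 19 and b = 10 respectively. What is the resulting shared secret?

Node B sends B = g^b mod q = 6^10 mod 229.
6^1 ≡ 6 (mod 229)
6^2 = (6^1)^2 ≡ 6^2 = 36 ≡ 36 (mod 229)
6^4 = (6^2)^2 ≡ 36^2 = 1296 ≡ 151 (mod 229)
6^8 = (6^4)^2 ≡ 151^2 = 22801 ≡ 130 (mod 229)
6^10 = 6^8 · 6^2 ≡ 130 · 36 ≡ 100 (mod 229).
So B = 100. Node A then computes K = B^a mod q = 100^19 mod 229.
100^1 ≡ 100 (mod 229)
100^2 = (100^1)^2 ≡ 100^2 = 10000 ≡ 153 (mod 229)
100^4 = (100^2)^2 ≡ 153^2 = 23409 ≡ 51 (mod 229)
100^8 = (100^4)^2 ≡ 51^2 = 2601 ≡ 82 (mod 229)
100^16 = (100^8)^2 ≡ 82^2 = 6724 ≡ 83 (mod 229)
100^19 = 100^16 · 100^2 · 100^1 ≡ 83 · 153 · 100 ≡ 95 (mod 229).

95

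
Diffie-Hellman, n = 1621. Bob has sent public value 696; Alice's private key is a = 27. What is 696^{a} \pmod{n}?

Shared key K = 696^27 mod 1621.
696^1 ≡ 696 (mod 1621)
696^2 = (696^1)^2 ≡ 696^2 = 484416 ≡ 1358 (mod 1621)
696^4 = (696^2)^2 ≡ 1358^2 = 1844164 ≡ 1087 (mod 1621)
696^8 = (696^4)^2 ≡ 1087^2 = 1181569 ≡ 1481 (mod 1621)
696^16 = (696^8)^2 ≡ 1481^2 = 2193361 ≡ 148 (mod 1621)
696^27 = 696^16 · 696^8 · 696^2 · 696^1 ≡ 148 · 1481 · 1358 · 696 ≡ 358 (mod 1621).

358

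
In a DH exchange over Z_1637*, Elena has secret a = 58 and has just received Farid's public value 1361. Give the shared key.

1093

Shared key K = 1361^58 mod 1637.
1361^1 ≡ 1361 (mod 1637)
1361^2 = (1361^1)^2 ≡ 1361^2 = 1852321 ≡ 874 (mod 1637)
1361^4 = (1361^2)^2 ≡ 874^2 = 763876 ≡ 1034 (mod 1637)
1361^8 = (1361^4)^2 ≡ 1034^2 = 1069156 ≡ 195 (mod 1637)
1361^16 = (1361^8)^2 ≡ 195^2 = 38025 ≡ 374 (mod 1637)
1361^32 = (1361^16)^2 ≡ 374^2 = 139876 ≡ 731 (mod 1637)
1361^58 = 1361^32 · 1361^16 · 1361^8 · 1361^2 ≡ 731 · 374 · 195 · 874 ≡ 1093 (mod 1637).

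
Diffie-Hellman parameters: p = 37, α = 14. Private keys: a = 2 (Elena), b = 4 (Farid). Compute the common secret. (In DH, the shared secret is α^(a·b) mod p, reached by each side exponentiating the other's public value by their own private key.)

26

Farid sends B = α^b mod p = 14^4 mod 37.
14^1 ≡ 14 (mod 37)
14^2 = (14^1)^2 ≡ 14^2 = 196 ≡ 11 (mod 37)
14^4 = (14^2)^2 ≡ 11^2 = 121 ≡ 10 (mod 37)
So B = 10. Elena then computes K = B^a mod p = 10^2 mod 37.
10^1 ≡ 10 (mod 37)
10^2 = (10^1)^2 ≡ 10^2 = 100 ≡ 26 (mod 37)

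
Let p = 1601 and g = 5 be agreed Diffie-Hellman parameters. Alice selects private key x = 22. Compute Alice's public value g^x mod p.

Public value = 5^22 mod 1601.
5^1 ≡ 5 (mod 1601)
5^2 = (5^1)^2 ≡ 5^2 = 25 ≡ 25 (mod 1601)
5^4 = (5^2)^2 ≡ 25^2 = 625 ≡ 625 (mod 1601)
5^8 = (5^4)^2 ≡ 625^2 = 390625 ≡ 1582 (mod 1601)
5^16 = (5^8)^2 ≡ 1582^2 = 2502724 ≡ 361 (mod 1601)
5^22 = 5^16 · 5^4 · 5^2 ≡ 361 · 625 · 25 ≡ 302 (mod 1601).

302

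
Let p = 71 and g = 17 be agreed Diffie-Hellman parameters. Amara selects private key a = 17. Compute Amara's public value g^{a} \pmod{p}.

66

Public value = 17^{17} \pmod{71}.
17^1 ≡ 17 (mod 71)
17^2 = (17^1)^2 ≡ 17^2 = 289 ≡ 5 (mod 71)
17^4 = (17^2)^2 ≡ 5^2 = 25 ≡ 25 (mod 71)
17^8 = (17^4)^2 ≡ 25^2 = 625 ≡ 57 (mod 71)
17^16 = (17^8)^2 ≡ 57^2 = 3249 ≡ 54 (mod 71)
17^17 = 17^16 · 17^1 ≡ 54 · 17 ≡ 66 (mod 71).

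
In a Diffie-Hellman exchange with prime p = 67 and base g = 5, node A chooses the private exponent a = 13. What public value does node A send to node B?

42

Public value = 5^13 (mod 67).
5^1 ≡ 5 (mod 67)
5^2 = (5^1)^2 ≡ 5^2 = 25 ≡ 25 (mod 67)
5^4 = (5^2)^2 ≡ 25^2 = 625 ≡ 22 (mod 67)
5^8 = (5^4)^2 ≡ 22^2 = 484 ≡ 15 (mod 67)
5^13 = 5^8 · 5^4 · 5^1 ≡ 15 · 22 · 5 ≡ 42 (mod 67).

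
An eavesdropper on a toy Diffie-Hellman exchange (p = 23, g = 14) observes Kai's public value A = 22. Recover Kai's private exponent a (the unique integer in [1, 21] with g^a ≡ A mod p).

Try successive powers of 14 modulo 23:
14^1 ≡ 14
14^2 ≡ 12
14^3 ≡ 7
14^4 ≡ 6
14^5 ≡ 15
14^6 ≡ 3
14^7 ≡ 19
14^8 ≡ 13
14^9 ≡ 21
14^10 ≡ 18
14^11 ≡ 22
Found: a = 11.

11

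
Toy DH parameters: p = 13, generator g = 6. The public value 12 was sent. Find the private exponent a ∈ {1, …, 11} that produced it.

6

Try successive powers of 6 modulo 13:
6^1 ≡ 6
6^2 ≡ 10
6^3 ≡ 8
6^4 ≡ 9
6^5 ≡ 2
6^6 ≡ 12
Found: a = 6.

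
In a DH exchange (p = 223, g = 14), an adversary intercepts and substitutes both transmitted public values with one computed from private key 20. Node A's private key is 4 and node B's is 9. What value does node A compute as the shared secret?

164

Node A receives an adversary's public value M = 14^20 mod 223 instead of the honest one.
14^1 ≡ 14 (mod 223)
14^2 = (14^1)^2 ≡ 14^2 = 196 ≡ 196 (mod 223)
14^4 = (14^2)^2 ≡ 196^2 = 38416 ≡ 60 (mod 223)
14^8 = (14^4)^2 ≡ 60^2 = 3600 ≡ 32 (mod 223)
14^16 = (14^8)^2 ≡ 32^2 = 1024 ≡ 132 (mod 223)
14^20 = 14^16 · 14^4 ≡ 132 · 60 ≡ 115 (mod 223).
So M = 115. Node A computes K = M^4 mod 223.
115^1 ≡ 115 (mod 223)
115^2 = (115^1)^2 ≡ 115^2 = 13225 ≡ 68 (mod 223)
115^4 = (115^2)^2 ≡ 68^2 = 4624 ≡ 164 (mod 223)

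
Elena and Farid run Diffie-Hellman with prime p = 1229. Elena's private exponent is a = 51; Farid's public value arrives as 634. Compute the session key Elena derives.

1214

Shared key K = 634^51 mod 1229.
634^1 ≡ 634 (mod 1229)
634^2 = (634^1)^2 ≡ 634^2 = 401956 ≡ 73 (mod 1229)
634^4 = (634^2)^2 ≡ 73^2 = 5329 ≡ 413 (mod 1229)
634^8 = (634^4)^2 ≡ 413^2 = 170569 ≡ 967 (mod 1229)
634^16 = (634^8)^2 ≡ 967^2 = 935089 ≡ 1049 (mod 1229)
634^32 = (634^16)^2 ≡ 1049^2 = 1100401 ≡ 446 (mod 1229)
634^51 = 634^32 · 634^16 · 634^2 · 634^1 ≡ 446 · 1049 · 73 · 634 ≡ 1214 (mod 1229).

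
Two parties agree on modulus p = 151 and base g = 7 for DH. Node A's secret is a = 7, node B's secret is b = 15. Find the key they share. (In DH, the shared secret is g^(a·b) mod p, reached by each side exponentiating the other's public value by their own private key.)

Node B sends B = g^b mod p = 7^15 mod 151.
7^1 ≡ 7 (mod 151)
7^2 = (7^1)^2 ≡ 7^2 = 49 ≡ 49 (mod 151)
7^4 = (7^2)^2 ≡ 49^2 = 2401 ≡ 136 (mod 151)
7^8 = (7^4)^2 ≡ 136^2 = 18496 ≡ 74 (mod 151)
7^15 = 7^8 · 7^4 · 7^2 · 7^1 ≡ 74 · 136 · 49 · 7 ≡ 92 (mod 151).
So B = 92. Node A then computes K = B^a mod p = 92^7 mod 151.
92^1 ≡ 92 (mod 151)
92^2 = (92^1)^2 ≡ 92^2 = 8464 ≡ 8 (mod 151)
92^4 = (92^2)^2 ≡ 8^2 = 64 ≡ 64 (mod 151)
92^7 = 92^4 · 92^2 · 92^1 ≡ 64 · 8 · 92 ≡ 143 (mod 151).

143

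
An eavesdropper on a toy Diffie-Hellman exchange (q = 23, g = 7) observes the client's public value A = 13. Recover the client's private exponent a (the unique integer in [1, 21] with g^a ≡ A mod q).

10

Try successive powers of 7 modulo 23:
7^1 ≡ 7
7^2 ≡ 3
7^3 ≡ 21
7^4 ≡ 9
7^5 ≡ 17
7^6 ≡ 4
7^7 ≡ 5
7^8 ≡ 12
7^9 ≡ 15
7^10 ≡ 13
Found: a = 10.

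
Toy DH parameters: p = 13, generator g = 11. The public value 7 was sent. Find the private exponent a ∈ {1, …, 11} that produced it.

Try successive powers of 11 modulo 13:
11^1 ≡ 11
11^2 ≡ 4
11^3 ≡ 5
11^4 ≡ 3
11^5 ≡ 7
Found: a = 5.

5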